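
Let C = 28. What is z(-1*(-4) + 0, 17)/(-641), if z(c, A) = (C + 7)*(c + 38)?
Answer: -1470/641 ≈ -2.2933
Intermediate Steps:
z(c, A) = 1330 + 35*c (z(c, A) = (28 + 7)*(c + 38) = 35*(38 + c) = 1330 + 35*c)
z(-1*(-4) + 0, 17)/(-641) = (1330 + 35*(-1*(-4) + 0))/(-641) = (1330 + 35*(4 + 0))*(-1/641) = (1330 + 35*4)*(-1/641) = (1330 + 140)*(-1/641) = 1470*(-1/641) = -1470/641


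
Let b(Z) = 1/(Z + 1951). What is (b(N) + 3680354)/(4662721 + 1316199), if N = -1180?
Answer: 567510587/921949464 ≈ 0.61555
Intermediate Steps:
b(Z) = 1/(1951 + Z)
(b(N) + 3680354)/(4662721 + 1316199) = (1/(1951 - 1180) + 3680354)/(4662721 + 1316199) = (1/771 + 3680354)/5978920 = (1/771 + 3680354)*(1/5978920) = (2837552935/771)*(1/5978920) = 567510587/921949464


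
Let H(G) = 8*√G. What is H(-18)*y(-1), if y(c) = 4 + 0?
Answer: 96*I*√2 ≈ 135.76*I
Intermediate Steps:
y(c) = 4
H(-18)*y(-1) = (8*√(-18))*4 = (8*(3*I*√2))*4 = (24*I*√2)*4 = 96*I*√2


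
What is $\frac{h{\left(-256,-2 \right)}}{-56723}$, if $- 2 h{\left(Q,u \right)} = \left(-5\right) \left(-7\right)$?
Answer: $\frac{35}{113446} \approx 0.00030852$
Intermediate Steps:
$h{\left(Q,u \right)} = - \frac{35}{2}$ ($h{\left(Q,u \right)} = - \frac{\left(-5\right) \left(-7\right)}{2} = \left(- \frac{1}{2}\right) 35 = - \frac{35}{2}$)
$\frac{h{\left(-256,-2 \right)}}{-56723} = - \frac{35}{2 \left(-56723\right)} = \left(- \frac{35}{2}\right) \left(- \frac{1}{56723}\right) = \frac{35}{113446}$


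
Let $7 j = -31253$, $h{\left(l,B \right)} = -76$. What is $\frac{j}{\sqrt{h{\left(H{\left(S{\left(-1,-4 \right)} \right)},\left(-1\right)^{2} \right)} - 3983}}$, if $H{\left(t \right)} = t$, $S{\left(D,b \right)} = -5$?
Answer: $\frac{31253 i \sqrt{451}}{9471} \approx 70.078 i$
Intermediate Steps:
$j = - \frac{31253}{7}$ ($j = \frac{1}{7} \left(-31253\right) = - \frac{31253}{7} \approx -4464.7$)
$\frac{j}{\sqrt{h{\left(H{\left(S{\left(-1,-4 \right)} \right)},\left(-1\right)^{2} \right)} - 3983}} = - \frac{31253}{7 \sqrt{-76 - 3983}} = - \frac{31253}{7 \sqrt{-4059}} = - \frac{31253}{7 \cdot 3 i \sqrt{451}} = - \frac{31253 \left(- \frac{i \sqrt{451}}{1353}\right)}{7} = \frac{31253 i \sqrt{451}}{9471}$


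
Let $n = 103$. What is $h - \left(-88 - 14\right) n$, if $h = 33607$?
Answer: $44113$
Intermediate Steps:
$h - \left(-88 - 14\right) n = 33607 - \left(-88 - 14\right) 103 = 33607 - \left(-102\right) 103 = 33607 - -10506 = 33607 + 10506 = 44113$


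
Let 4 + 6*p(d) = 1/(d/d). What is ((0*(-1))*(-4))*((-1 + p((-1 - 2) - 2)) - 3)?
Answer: 0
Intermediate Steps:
p(d) = -½ (p(d) = -⅔ + 1/(6*((d/d))) = -⅔ + (⅙)/1 = -⅔ + (⅙)*1 = -⅔ + ⅙ = -½)
((0*(-1))*(-4))*((-1 + p((-1 - 2) - 2)) - 3) = ((0*(-1))*(-4))*((-1 - ½) - 3) = (0*(-4))*(-3/2 - 3) = 0*(-9/2) = 0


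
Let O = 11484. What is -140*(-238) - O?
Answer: 21836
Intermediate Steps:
-140*(-238) - O = -140*(-238) - 1*11484 = 33320 - 11484 = 21836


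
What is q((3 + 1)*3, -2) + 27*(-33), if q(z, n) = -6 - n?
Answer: -895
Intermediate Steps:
q((3 + 1)*3, -2) + 27*(-33) = (-6 - 1*(-2)) + 27*(-33) = (-6 + 2) - 891 = -4 - 891 = -895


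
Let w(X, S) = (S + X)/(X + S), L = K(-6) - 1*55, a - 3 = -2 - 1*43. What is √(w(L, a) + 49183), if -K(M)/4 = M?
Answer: 4*√3074 ≈ 221.77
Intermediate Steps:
K(M) = -4*M
a = -42 (a = 3 + (-2 - 1*43) = 3 + (-2 - 43) = 3 - 45 = -42)
L = -31 (L = -4*(-6) - 1*55 = 24 - 55 = -31)
w(X, S) = 1 (w(X, S) = (S + X)/(S + X) = 1)
√(w(L, a) + 49183) = √(1 + 49183) = √49184 = 4*√3074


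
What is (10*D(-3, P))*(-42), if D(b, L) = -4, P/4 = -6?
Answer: 1680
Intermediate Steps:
P = -24 (P = 4*(-6) = -24)
(10*D(-3, P))*(-42) = (10*(-4))*(-42) = -40*(-42) = 1680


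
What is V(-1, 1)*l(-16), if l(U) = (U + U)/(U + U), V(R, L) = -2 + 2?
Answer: 0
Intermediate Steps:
V(R, L) = 0
l(U) = 1 (l(U) = (2*U)/((2*U)) = (2*U)*(1/(2*U)) = 1)
V(-1, 1)*l(-16) = 0*1 = 0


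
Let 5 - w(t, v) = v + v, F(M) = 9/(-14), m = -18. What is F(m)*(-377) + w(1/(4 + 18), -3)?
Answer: 3547/14 ≈ 253.36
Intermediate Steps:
F(M) = -9/14 (F(M) = 9*(-1/14) = -9/14)
w(t, v) = 5 - 2*v (w(t, v) = 5 - (v + v) = 5 - 2*v)
F(m)*(-377) + w(1/(4 + 18), -3) = -9/14*(-377) + (5 - 2*(-3)) = 3393/14 + (5 + 6) = 3393/14 + 11 = 3547/14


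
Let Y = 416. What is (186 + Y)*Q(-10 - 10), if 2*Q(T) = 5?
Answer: 1505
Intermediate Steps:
Q(T) = 5/2 (Q(T) = (½)*5 = 5/2)
(186 + Y)*Q(-10 - 10) = (186 + 416)*(5/2) = 602*(5/2) = 1505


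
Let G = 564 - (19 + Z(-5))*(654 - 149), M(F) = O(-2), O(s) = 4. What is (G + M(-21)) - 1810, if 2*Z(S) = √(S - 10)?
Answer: -10837 - 505*I*√15/2 ≈ -10837.0 - 977.93*I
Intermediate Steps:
Z(S) = √(-10 + S)/2 (Z(S) = √(S - 10)/2 = √(-10 + S)/2)
M(F) = 4
G = -9031 - 505*I*√15/2 (G = 564 - (19 + √(-10 - 5)/2)*(654 - 149) = 564 - (19 + √(-15)/2)*505 = 564 - (19 + (I*√15)/2)*505 = 564 - (19 + I*√15/2)*505 = 564 - (9595 + 505*I*√15/2) = 564 + (-9595 - 505*I*√15/2) = -9031 - 505*I*√15/2 ≈ -9031.0 - 977.93*I)
(G + M(-21)) - 1810 = ((-9031 - 505*I*√15/2) + 4) - 1810 = (-9027 - 505*I*√15/2) - 1810 = -10837 - 505*I*√15/2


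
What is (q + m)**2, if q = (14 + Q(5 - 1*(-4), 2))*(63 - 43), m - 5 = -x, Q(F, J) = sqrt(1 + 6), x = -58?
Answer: 120449 + 13720*sqrt(7) ≈ 1.5675e+5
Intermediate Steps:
Q(F, J) = sqrt(7)
m = 63 (m = 5 - 1*(-58) = 5 + 58 = 63)
q = 280 + 20*sqrt(7) (q = (14 + sqrt(7))*(63 - 43) = (14 + sqrt(7))*20 = 280 + 20*sqrt(7) ≈ 332.92)
(q + m)**2 = ((280 + 20*sqrt(7)) + 63)**2 = (343 + 20*sqrt(7))**2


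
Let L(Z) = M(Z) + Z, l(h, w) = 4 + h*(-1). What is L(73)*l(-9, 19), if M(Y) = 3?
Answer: 988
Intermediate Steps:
l(h, w) = 4 - h
L(Z) = 3 + Z
L(73)*l(-9, 19) = (3 + 73)*(4 - 1*(-9)) = 76*(4 + 9) = 76*13 = 988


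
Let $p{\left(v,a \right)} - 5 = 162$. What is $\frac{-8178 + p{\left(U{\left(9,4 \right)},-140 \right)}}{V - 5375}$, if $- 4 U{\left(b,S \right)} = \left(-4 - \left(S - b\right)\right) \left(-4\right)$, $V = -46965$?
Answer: $\frac{8011}{52340} \approx 0.15306$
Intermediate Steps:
$U{\left(b,S \right)} = -4 + b - S$ ($U{\left(b,S \right)} = - \frac{\left(-4 - \left(S - b\right)\right) \left(-4\right)}{4} = - \frac{\left(-4 + b - S\right) \left(-4\right)}{4} = - \frac{16 - 4 b + 4 S}{4} = -4 + b - S$)
$p{\left(v,a \right)} = 167$ ($p{\left(v,a \right)} = 5 + 162 = 167$)
$\frac{-8178 + p{\left(U{\left(9,4 \right)},-140 \right)}}{V - 5375} = \frac{-8178 + 167}{-46965 - 5375} = - \frac{8011}{-52340} = \left(-8011\right) \left(- \frac{1}{52340}\right) = \frac{8011}{52340}$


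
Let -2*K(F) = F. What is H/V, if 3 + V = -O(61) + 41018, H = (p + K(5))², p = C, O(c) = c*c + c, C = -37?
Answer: 6241/148932 ≈ 0.041905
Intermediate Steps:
K(F) = -F/2
O(c) = c + c² (O(c) = c² + c = c + c²)
p = -37
H = 6241/4 (H = (-37 - ½*5)² = (-37 - 5/2)² = (-79/2)² = 6241/4 ≈ 1560.3)
V = 37233 (V = -3 + (-61*(1 + 61) + 41018) = -3 + (-61*62 + 41018) = -3 + (-1*3782 + 41018) = -3 + (-3782 + 41018) = -3 + 37236 = 37233)
H/V = (6241/4)/37233 = (6241/4)*(1/37233) = 6241/148932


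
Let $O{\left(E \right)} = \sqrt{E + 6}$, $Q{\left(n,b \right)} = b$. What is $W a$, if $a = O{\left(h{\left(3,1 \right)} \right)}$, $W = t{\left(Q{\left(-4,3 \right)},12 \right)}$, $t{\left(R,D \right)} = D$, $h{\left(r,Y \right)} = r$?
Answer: $36$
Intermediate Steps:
$O{\left(E \right)} = \sqrt{6 + E}$
$W = 12$
$a = 3$ ($a = \sqrt{6 + 3} = \sqrt{9} = 3$)
$W a = 12 \cdot 3 = 36$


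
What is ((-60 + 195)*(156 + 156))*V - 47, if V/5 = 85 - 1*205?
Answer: -25272047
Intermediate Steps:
V = -600 (V = 5*(85 - 1*205) = 5*(85 - 205) = 5*(-120) = -600)
((-60 + 195)*(156 + 156))*V - 47 = ((-60 + 195)*(156 + 156))*(-600) - 47 = (135*312)*(-600) - 47 = 42120*(-600) - 47 = -25272000 - 47 = -25272047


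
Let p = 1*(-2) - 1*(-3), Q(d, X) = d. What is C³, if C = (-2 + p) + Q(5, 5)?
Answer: 64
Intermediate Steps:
p = 1 (p = -2 + 3 = 1)
C = 4 (C = (-2 + 1) + 5 = -1 + 5 = 4)
C³ = 4³ = 64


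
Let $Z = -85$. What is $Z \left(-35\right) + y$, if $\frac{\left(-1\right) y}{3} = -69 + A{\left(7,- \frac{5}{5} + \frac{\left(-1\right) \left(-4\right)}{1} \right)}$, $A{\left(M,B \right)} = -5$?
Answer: $3197$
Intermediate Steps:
$y = 222$ ($y = - 3 \left(-69 - 5\right) = \left(-3\right) \left(-74\right) = 222$)
$Z \left(-35\right) + y = \left(-85\right) \left(-35\right) + 222 = 2975 + 222 = 3197$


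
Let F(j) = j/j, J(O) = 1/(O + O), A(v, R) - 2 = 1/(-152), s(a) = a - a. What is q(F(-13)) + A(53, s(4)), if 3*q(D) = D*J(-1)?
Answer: 833/456 ≈ 1.8268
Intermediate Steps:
s(a) = 0
A(v, R) = 303/152 (A(v, R) = 2 + 1/(-152) = 2 - 1/152 = 303/152)
J(O) = 1/(2*O)
F(j) = 1
q(D) = -D/6 (q(D) = (D*((½)/(-1)))/3 = (D*((½)*(-1)))/3 = (D*(-½))/3 = (-D/2)/3 = -D/6)
q(F(-13)) + A(53, s(4)) = -⅙*1 + 303/152 = -⅙ + 303/152 = 833/456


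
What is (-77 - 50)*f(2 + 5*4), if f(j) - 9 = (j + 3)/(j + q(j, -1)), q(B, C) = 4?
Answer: -32893/26 ≈ -1265.1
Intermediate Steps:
f(j) = 9 + (3 + j)/(4 + j) (f(j) = 9 + (j + 3)/(j + 4) = 9 + (3 + j)/(4 + j))
(-77 - 50)*f(2 + 5*4) = (-77 - 50)*((39 + 10*(2 + 5*4))/(4 + (2 + 5*4))) = -127*(39 + 10*(2 + 20))/(4 + (2 + 20)) = -127*(39 + 10*22)/(4 + 22) = -127*(39 + 220)/26 = -127*259/26 = -32893/26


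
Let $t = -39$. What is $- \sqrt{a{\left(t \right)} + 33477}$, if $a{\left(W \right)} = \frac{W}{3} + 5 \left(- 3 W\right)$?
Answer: $- \sqrt{34049} \approx -184.52$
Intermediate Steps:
$a{\left(W \right)} = - \frac{44 W}{3}$ ($a{\left(W \right)} = W \frac{1}{3} - 15 W = \frac{W}{3} - 15 W = - \frac{44 W}{3}$)
$- \sqrt{a{\left(t \right)} + 33477} = - \sqrt{\left(- \frac{44}{3}\right) \left(-39\right) + 33477} = - \sqrt{572 + 33477} = - \sqrt{34049}$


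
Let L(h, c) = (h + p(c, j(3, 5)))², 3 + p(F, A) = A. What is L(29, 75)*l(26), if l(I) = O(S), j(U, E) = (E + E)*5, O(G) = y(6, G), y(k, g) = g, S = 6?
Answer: 34656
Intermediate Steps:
O(G) = G
j(U, E) = 10*E (j(U, E) = (2*E)*5 = 10*E)
p(F, A) = -3 + A
l(I) = 6
L(h, c) = (47 + h)² (L(h, c) = (h + (-3 + 10*5))² = (h + (-3 + 50))² = (h + 47)² = (47 + h)²)
L(29, 75)*l(26) = (47 + 29)²*6 = 76²*6 = 5776*6 = 34656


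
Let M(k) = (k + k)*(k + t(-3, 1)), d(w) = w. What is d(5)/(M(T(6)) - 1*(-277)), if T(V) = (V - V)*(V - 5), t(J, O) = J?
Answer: 5/277 ≈ 0.018051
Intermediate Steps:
T(V) = 0 (T(V) = 0*(-5 + V) = 0)
M(k) = 2*k*(-3 + k) (M(k) = (k + k)*(k - 3) = (2*k)*(-3 + k) = 2*k*(-3 + k))
d(5)/(M(T(6)) - 1*(-277)) = 5/(2*0*(-3 + 0) - 1*(-277)) = 5/(2*0*(-3) + 277) = 5/(0 + 277) = 5/277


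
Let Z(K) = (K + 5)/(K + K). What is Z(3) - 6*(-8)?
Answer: 148/3 ≈ 49.333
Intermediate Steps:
Z(K) = (5 + K)/(2*K) (Z(K) = (5 + K)/((2*K)) = (5 + K)*(1/(2*K)) = (5 + K)/(2*K))
Z(3) - 6*(-8) = (½)*(5 + 3)/3 - 6*(-8) = (½)*(⅓)*8 + 48 = 4/3 + 48 = 148/3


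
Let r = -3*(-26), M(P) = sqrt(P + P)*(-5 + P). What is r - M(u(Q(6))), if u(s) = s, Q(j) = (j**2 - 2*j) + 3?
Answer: 78 - 66*sqrt(6) ≈ -83.666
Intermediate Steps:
Q(j) = 3 + j**2 - 2*j
M(P) = sqrt(2)*sqrt(P)*(-5 + P) (M(P) = sqrt(2*P)*(-5 + P) = (sqrt(2)*sqrt(P))*(-5 + P) = sqrt(2)*sqrt(P)*(-5 + P))
r = 78
r - M(u(Q(6))) = 78 - sqrt(2)*sqrt(3 + 6**2 - 2*6)*(-5 + (3 + 6**2 - 2*6)) = 78 - sqrt(2)*sqrt(3 + 36 - 12)*(-5 + (3 + 36 - 12)) = 78 - sqrt(2)*sqrt(27)*(-5 + 27) = 78 - sqrt(2)*3*sqrt(3)*22 = 78 - 66*sqrt(6)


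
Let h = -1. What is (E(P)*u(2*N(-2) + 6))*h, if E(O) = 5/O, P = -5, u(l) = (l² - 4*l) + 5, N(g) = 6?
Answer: 257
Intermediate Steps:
u(l) = 5 + l² - 4*l
(E(P)*u(2*N(-2) + 6))*h = ((5/(-5))*(5 + (2*6 + 6)² - 4*(2*6 + 6)))*(-1) = ((5*(-⅕))*(5 + (12 + 6)² - 4*(12 + 6)))*(-1) = -(5 + 18² - 4*18)*(-1) = -(5 + 324 - 72)*(-1) = -1*257*(-1) = -257*(-1) = 257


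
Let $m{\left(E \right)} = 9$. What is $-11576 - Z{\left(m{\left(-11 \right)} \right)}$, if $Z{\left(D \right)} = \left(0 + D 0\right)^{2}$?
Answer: $-11576$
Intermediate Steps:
$Z{\left(D \right)} = 0$ ($Z{\left(D \right)} = \left(0 + 0\right)^{2} = 0^{2} = 0$)
$-11576 - Z{\left(m{\left(-11 \right)} \right)} = -11576 - 0 = -11576 + 0 = -11576$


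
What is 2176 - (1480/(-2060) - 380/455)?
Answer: 20410210/9373 ≈ 2177.6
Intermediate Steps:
2176 - (1480/(-2060) - 380/455) = 2176 - (1480*(-1/2060) - 380*1/455) = 2176 - (-74/103 - 76/91) = 2176 - 1*(-14562/9373) = 2176 + 14562/9373 = 20410210/9373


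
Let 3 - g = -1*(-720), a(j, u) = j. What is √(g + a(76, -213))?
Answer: I*√641 ≈ 25.318*I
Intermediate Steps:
g = -717 (g = 3 - (-1)*(-720) = 3 - 1*720 = 3 - 720 = -717)
√(g + a(76, -213)) = √(-717 + 76) = √(-641) = I*√641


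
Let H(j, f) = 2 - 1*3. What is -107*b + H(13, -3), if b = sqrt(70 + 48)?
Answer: -1 - 107*sqrt(118) ≈ -1163.3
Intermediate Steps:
b = sqrt(118) ≈ 10.863
H(j, f) = -1 (H(j, f) = 2 - 3 = -1)
-107*b + H(13, -3) = -107*sqrt(118) - 1 = -1 - 107*sqrt(118)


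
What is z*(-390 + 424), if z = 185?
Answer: 6290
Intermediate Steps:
z*(-390 + 424) = 185*(-390 + 424) = 185*34 = 6290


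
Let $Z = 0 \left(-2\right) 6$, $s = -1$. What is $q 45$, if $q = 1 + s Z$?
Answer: $45$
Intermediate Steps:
$Z = 0$ ($Z = 0 \cdot 6 = 0$)
$q = 1$ ($q = 1 - 0 = 1 + 0 = 1$)
$q 45 = 1 \cdot 45 = 45$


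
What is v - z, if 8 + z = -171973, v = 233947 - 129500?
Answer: 276428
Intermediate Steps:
v = 104447
z = -171981 (z = -8 - 171973 = -171981)
v - z = 104447 - 1*(-171981) = 104447 + 171981 = 276428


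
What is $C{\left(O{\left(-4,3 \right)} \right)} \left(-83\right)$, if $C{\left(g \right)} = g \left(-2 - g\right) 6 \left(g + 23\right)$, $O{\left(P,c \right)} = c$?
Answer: $194220$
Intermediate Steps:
$C{\left(g \right)} = 6 g \left(-2 - g\right) \left(23 + g\right)$
$C{\left(O{\left(-4,3 \right)} \right)} \left(-83\right) = \left(-6\right) 3 \left(46 + 3^{2} + 25 \cdot 3\right) \left(-83\right) = \left(-6\right) 3 \left(46 + 9 + 75\right) \left(-83\right) = \left(-6\right) 3 \cdot 130 \left(-83\right) = \left(-2340\right) \left(-83\right) = 194220$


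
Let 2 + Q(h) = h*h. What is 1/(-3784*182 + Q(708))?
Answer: -1/187426 ≈ -5.3354e-6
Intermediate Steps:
Q(h) = -2 + h² (Q(h) = -2 + h*h = -2 + h²)
1/(-3784*182 + Q(708)) = 1/(-3784*182 + (-2 + 708²)) = 1/(-688688 + (-2 + 501264)) = 1/(-688688 + 501262) = 1/(-187426) = -1/187426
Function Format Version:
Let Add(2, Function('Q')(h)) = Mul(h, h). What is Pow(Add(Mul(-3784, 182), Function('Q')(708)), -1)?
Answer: Rational(-1, 187426) ≈ -5.3354e-6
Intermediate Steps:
Function('Q')(h) = Add(-2, Pow(h, 2)) (Function('Q')(h) = Add(-2, Mul(h, h)) = Add(-2, Pow(h, 2)))
Pow(Add(Mul(-3784, 182), Function('Q')(708)), -1) = Pow(Add(Mul(-3784, 182), Add(-2, Pow(708, 2))), -1) = Pow(Add(-688688, Add(-2, 501264)), -1) = Pow(Add(-688688, 501262), -1) = Pow(-187426, -1) = Rational(-1, 187426)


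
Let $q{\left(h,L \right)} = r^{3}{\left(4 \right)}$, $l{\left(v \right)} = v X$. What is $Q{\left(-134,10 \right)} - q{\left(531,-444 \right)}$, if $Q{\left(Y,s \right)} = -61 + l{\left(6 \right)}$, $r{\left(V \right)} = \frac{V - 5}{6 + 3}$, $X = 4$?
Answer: $- \frac{26972}{729} \approx -36.999$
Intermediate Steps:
$l{\left(v \right)} = 4 v$ ($l{\left(v \right)} = v 4 = 4 v$)
$r{\left(V \right)} = - \frac{5}{9} + \frac{V}{9}$ ($r{\left(V \right)} = \frac{-5 + V}{9} = \left(-5 + V\right) \frac{1}{9} = - \frac{5}{9} + \frac{V}{9}$)
$q{\left(h,L \right)} = - \frac{1}{729}$ ($q{\left(h,L \right)} = \left(- \frac{5}{9} + \frac{1}{9} \cdot 4\right)^{3} = \left(- \frac{5}{9} + \frac{4}{9}\right)^{3} = \left(- \frac{1}{9}\right)^{3} = - \frac{1}{729}$)
$Q{\left(Y,s \right)} = -37$ ($Q{\left(Y,s \right)} = -61 + 4 \cdot 6 = -61 + 24 = -37$)
$Q{\left(-134,10 \right)} - q{\left(531,-444 \right)} = -37 - - \frac{1}{729} = -37 + \frac{1}{729} = - \frac{26972}{729}$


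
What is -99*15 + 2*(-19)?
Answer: -1523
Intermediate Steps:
-99*15 + 2*(-19) = -1485 - 38 = -1523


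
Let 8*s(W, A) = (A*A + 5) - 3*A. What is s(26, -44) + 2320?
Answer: 20633/8 ≈ 2579.1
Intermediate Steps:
s(W, A) = 5/8 - 3*A/8 + A²/8 (s(W, A) = ((A*A + 5) - 3*A)/8 = ((A² + 5) - 3*A)/8 = ((5 + A²) - 3*A)/8 = (5 + A² - 3*A)/8 = 5/8 - 3*A/8 + A²/8)
s(26, -44) + 2320 = (5/8 - 3/8*(-44) + (⅛)*(-44)²) + 2320 = (5/8 + 33/2 + (⅛)*1936) + 2320 = (5/8 + 33/2 + 242) + 2320 = 2073/8 + 2320 = 20633/8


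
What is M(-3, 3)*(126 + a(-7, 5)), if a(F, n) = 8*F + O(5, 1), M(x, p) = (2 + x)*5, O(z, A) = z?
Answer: -375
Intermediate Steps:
M(x, p) = 10 + 5*x
a(F, n) = 5 + 8*F (a(F, n) = 8*F + 5 = 5 + 8*F)
M(-3, 3)*(126 + a(-7, 5)) = (10 + 5*(-3))*(126 + (5 + 8*(-7))) = (10 - 15)*(126 + (5 - 56)) = -5*(126 - 51) = -5*75 = -375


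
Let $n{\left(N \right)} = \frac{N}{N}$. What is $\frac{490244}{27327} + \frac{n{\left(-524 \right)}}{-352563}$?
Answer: $\frac{19204652005}{1070498789} \approx 17.94$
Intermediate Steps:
$n{\left(N \right)} = 1$
$\frac{490244}{27327} + \frac{n{\left(-524 \right)}}{-352563} = \frac{490244}{27327} + 1 \frac{1}{-352563} = 490244 \cdot \frac{1}{27327} + 1 \left(- \frac{1}{352563}\right) = \frac{490244}{27327} - \frac{1}{352563} = \frac{19204652005}{1070498789}$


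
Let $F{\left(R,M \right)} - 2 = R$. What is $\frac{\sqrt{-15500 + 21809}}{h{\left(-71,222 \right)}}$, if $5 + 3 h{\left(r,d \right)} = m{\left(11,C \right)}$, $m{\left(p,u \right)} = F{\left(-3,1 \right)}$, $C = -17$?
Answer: $- \frac{3 \sqrt{701}}{2} \approx -39.715$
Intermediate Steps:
$F{\left(R,M \right)} = 2 + R$
$m{\left(p,u \right)} = -1$ ($m{\left(p,u \right)} = 2 - 3 = -1$)
$h{\left(r,d \right)} = -2$ ($h{\left(r,d \right)} = - \frac{5}{3} + \frac{1}{3} \left(-1\right) = - \frac{5}{3} - \frac{1}{3} = -2$)
$\frac{\sqrt{-15500 + 21809}}{h{\left(-71,222 \right)}} = \frac{\sqrt{-15500 + 21809}}{-2} = \sqrt{6309} \left(- \frac{1}{2}\right) = 3 \sqrt{701} \left(- \frac{1}{2}\right) = - \frac{3 \sqrt{701}}{2}$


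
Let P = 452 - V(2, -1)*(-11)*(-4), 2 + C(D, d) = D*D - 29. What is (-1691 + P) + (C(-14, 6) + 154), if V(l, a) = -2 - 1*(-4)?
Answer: -1008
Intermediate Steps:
V(l, a) = 2 (V(l, a) = -2 + 4 = 2)
C(D, d) = -31 + D² (C(D, d) = -2 + (D*D - 29) = -2 + (D² - 29) = -2 + (-29 + D²) = -31 + D²)
P = 364 (P = 452 - 2*(-11)*(-4) = 452 - (-22)*(-4) = 452 - 1*88 = 452 - 88 = 364)
(-1691 + P) + (C(-14, 6) + 154) = (-1691 + 364) + ((-31 + (-14)²) + 154) = -1327 + ((-31 + 196) + 154) = -1327 + (165 + 154) = -1327 + 319 = -1008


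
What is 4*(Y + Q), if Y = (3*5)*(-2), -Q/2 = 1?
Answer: -128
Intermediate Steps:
Q = -2 (Q = -2*1 = -2)
Y = -30 (Y = 15*(-2) = -30)
4*(Y + Q) = 4*(-30 - 2) = 4*(-32) = -128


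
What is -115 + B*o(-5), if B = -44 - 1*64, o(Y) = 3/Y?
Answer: -251/5 ≈ -50.200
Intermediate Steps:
B = -108 (B = -44 - 64 = -108)
-115 + B*o(-5) = -115 - 324/(-5) = -115 - 324*(-1)/5 = -115 - 108*(-⅗) = -115 + 324/5 = -251/5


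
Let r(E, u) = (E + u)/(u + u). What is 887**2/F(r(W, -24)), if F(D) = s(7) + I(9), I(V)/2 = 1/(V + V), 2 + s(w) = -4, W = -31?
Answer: -7080921/53 ≈ -1.3360e+5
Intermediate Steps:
s(w) = -6 (s(w) = -2 - 4 = -6)
I(V) = 1/V (I(V) = 2/(V + V) = 2/((2*V)) = 2*(1/(2*V)) = 1/V)
r(E, u) = (E + u)/(2*u) (r(E, u) = (E + u)/((2*u)) = (E + u)*(1/(2*u)) = (E + u)/(2*u))
F(D) = -53/9 (F(D) = -6 + 1/9 = -53/9)
887**2/F(r(W, -24)) = 887**2/(-53/9) = 786769*(-9/53) = -7080921/53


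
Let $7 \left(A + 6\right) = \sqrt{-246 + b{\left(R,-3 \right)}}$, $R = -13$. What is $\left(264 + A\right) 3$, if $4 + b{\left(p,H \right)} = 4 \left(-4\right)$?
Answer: $774 + \frac{3 i \sqrt{266}}{7} \approx 774.0 + 6.9898 i$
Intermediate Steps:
$b{\left(p,H \right)} = -20$ ($b{\left(p,H \right)} = -4 + 4 \left(-4\right) = -4 - 16 = -20$)
$A = -6 + \frac{i \sqrt{266}}{7}$ ($A = -6 + \frac{\sqrt{-246 - 20}}{7} = -6 + \frac{\sqrt{-266}}{7} = -6 + \frac{i \sqrt{266}}{7} \approx -6.0 + 2.3299 i$)
$\left(264 + A\right) 3 = \left(264 - \left(6 - \frac{i \sqrt{266}}{7}\right)\right) 3 = \left(258 + \frac{i \sqrt{266}}{7}\right) 3 = 774 + \frac{3 i \sqrt{266}}{7}$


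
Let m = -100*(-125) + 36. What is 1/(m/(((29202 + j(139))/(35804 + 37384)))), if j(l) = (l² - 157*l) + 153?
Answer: 8951/305828256 ≈ 2.9268e-5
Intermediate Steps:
j(l) = 153 + l² - 157*l
m = 12536 (m = 12500 + 36 = 12536)
1/(m/(((29202 + j(139))/(35804 + 37384)))) = 1/(12536/(((29202 + (153 + 139² - 157*139))/(35804 + 37384)))) = 1/(12536/(((29202 + (153 + 19321 - 21823))/73188))) = 1/(12536/(((29202 - 2349)*(1/73188)))) = 1/(12536/((26853*(1/73188)))) = 1/(12536/(8951/24396)) = 1/(12536*(24396/8951)) = 1/(305828256/8951) = 8951/305828256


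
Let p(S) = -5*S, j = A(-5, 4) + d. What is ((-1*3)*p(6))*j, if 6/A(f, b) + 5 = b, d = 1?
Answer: -450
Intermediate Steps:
A(f, b) = 6/(-5 + b)
j = -5 (j = 6/(-5 + 4) + 1 = 6/(-1) + 1 = 6*(-1) + 1 = -6 + 1 = -5)
((-1*3)*p(6))*j = ((-1*3)*(-5*6))*(-5) = -3*(-30)*(-5) = 90*(-5) = -450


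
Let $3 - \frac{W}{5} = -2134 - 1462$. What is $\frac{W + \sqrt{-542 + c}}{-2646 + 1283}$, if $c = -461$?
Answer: $- \frac{17995}{1363} - \frac{i \sqrt{1003}}{1363} \approx -13.202 - 0.023236 i$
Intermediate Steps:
$W = 17995$ ($W = 15 - 5 \left(-2134 - 1462\right) = 15 - -17980 = 15 + 17980 = 17995$)
$\frac{W + \sqrt{-542 + c}}{-2646 + 1283} = \frac{17995 + \sqrt{-542 - 461}}{-2646 + 1283} = \frac{17995 + \sqrt{-1003}}{-1363} = \left(17995 + i \sqrt{1003}\right) \left(- \frac{1}{1363}\right) = - \frac{17995}{1363} - \frac{i \sqrt{1003}}{1363}$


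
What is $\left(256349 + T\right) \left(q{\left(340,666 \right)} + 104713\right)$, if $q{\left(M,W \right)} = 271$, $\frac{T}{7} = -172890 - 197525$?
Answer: $-245300995104$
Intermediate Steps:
$T = -2592905$ ($T = 7 \left(-172890 - 197525\right) = 7 \left(-370415\right) = -2592905$)
$\left(256349 + T\right) \left(q{\left(340,666 \right)} + 104713\right) = \left(256349 - 2592905\right) \left(271 + 104713\right) = \left(-2336556\right) 104984 = -245300995104$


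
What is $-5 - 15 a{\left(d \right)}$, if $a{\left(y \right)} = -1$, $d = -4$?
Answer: $10$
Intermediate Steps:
$-5 - 15 a{\left(d \right)} = -5 - -15 = -5 + 15 = 10$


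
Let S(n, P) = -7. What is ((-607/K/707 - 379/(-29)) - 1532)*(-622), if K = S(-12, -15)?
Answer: 135584118556/143521 ≈ 9.4470e+5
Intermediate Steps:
K = -7
((-607/K/707 - 379/(-29)) - 1532)*(-622) = ((-607/(-7)/707 - 379/(-29)) - 1532)*(-622) = ((-607*(-⅐)*(1/707) - 379*(-1/29)) - 1532)*(-622) = (((607/7)*(1/707) + 379/29) - 1532)*(-622) = ((607/4949 + 379/29) - 1532)*(-622) = (1893274/143521 - 1532)*(-622) = -217980898/143521*(-622) = 135584118556/143521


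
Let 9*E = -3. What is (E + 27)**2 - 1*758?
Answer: -422/9 ≈ -46.889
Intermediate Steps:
E = -1/3 (E = (1/9)*(-3) = -1/3 ≈ -0.33333)
(E + 27)**2 - 1*758 = (-1/3 + 27)**2 - 1*758 = (80/3)**2 - 758 = 6400/9 - 758 = -422/9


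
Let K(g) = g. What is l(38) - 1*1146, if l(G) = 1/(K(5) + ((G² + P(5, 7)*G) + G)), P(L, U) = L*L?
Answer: -2792801/2437 ≈ -1146.0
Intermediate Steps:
P(L, U) = L²
l(G) = 1/(5 + G² + 26*G) (l(G) = 1/(5 + ((G² + 5²*G) + G)) = 1/(5 + ((G² + 25*G) + G)) = 1/(5 + (G² + 26*G)) = 1/(5 + G² + 26*G))
l(38) - 1*1146 = 1/(5 + 38² + 26*38) - 1*1146 = 1/(5 + 1444 + 988) - 1146 = 1/2437 - 1146 = -2792801/2437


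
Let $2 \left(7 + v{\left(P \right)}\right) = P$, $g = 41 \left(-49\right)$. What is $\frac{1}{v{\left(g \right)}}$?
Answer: $- \frac{2}{2023} \approx -0.00098863$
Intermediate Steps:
$g = -2009$
$v{\left(P \right)} = -7 + \frac{P}{2}$
$\frac{1}{v{\left(g \right)}} = \frac{1}{-7 + \frac{1}{2} \left(-2009\right)} = \frac{1}{-7 - \frac{2009}{2}} = \frac{1}{- \frac{2023}{2}} = - \frac{2}{2023}$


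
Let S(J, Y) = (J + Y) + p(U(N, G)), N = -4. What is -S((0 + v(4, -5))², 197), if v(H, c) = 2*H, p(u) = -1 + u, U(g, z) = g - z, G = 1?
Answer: -255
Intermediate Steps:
S(J, Y) = -6 + J + Y (S(J, Y) = (J + Y) + (-1 + (-4 - 1*1)) = (J + Y) + (-1 + (-4 - 1)) = (J + Y) + (-1 - 5) = (J + Y) - 6 = -6 + J + Y)
-S((0 + v(4, -5))², 197) = -(-6 + (0 + 2*4)² + 197) = -(-6 + (0 + 8)² + 197) = -(-6 + 8² + 197) = -(-6 + 64 + 197) = -1*255 = -255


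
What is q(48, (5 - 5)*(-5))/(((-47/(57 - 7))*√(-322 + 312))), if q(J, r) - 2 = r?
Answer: 10*I*√10/47 ≈ 0.67282*I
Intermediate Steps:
q(J, r) = 2 + r
q(48, (5 - 5)*(-5))/(((-47/(57 - 7))*√(-322 + 312))) = (2 + (5 - 5)*(-5))/(((-47/(57 - 7))*√(-322 + 312))) = (2 + 0*(-5))/(((-47/50)*√(-10))) = (2 + 0)/(((-47*1/50)*(I*√10))) = 2/((-47*I*√10/50)) = 2*(5*I*√10/47) = 10*I*√10/47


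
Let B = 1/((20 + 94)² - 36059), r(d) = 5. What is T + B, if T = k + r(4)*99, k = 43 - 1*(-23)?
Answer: 12938342/23063 ≈ 561.00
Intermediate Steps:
k = 66 (k = 43 + 23 = 66)
T = 561 (T = 66 + 5*99 = 66 + 495 = 561)
B = -1/23063 (B = 1/(114² - 36059) = 1/(12996 - 36059) = 1/(-23063) = -1/23063 ≈ -4.3359e-5)
T + B = 561 - 1/23063 = 12938342/23063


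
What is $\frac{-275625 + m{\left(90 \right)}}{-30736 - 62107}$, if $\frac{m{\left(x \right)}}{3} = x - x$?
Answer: $\frac{275625}{92843} \approx 2.9687$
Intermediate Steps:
$m{\left(x \right)} = 0$ ($m{\left(x \right)} = 3 \left(x - x\right) = 3 \cdot 0 = 0$)
$\frac{-275625 + m{\left(90 \right)}}{-30736 - 62107} = \frac{-275625 + 0}{-30736 - 62107} = - \frac{275625}{-92843} = \left(-275625\right) \left(- \frac{1}{92843}\right) = \frac{275625}{92843}$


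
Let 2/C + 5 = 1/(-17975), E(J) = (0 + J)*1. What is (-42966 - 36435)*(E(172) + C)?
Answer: -612289774761/44938 ≈ -1.3625e+7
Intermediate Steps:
E(J) = J (E(J) = J*1 = J)
C = -17975/44938 (C = 2/(-5 + 1/(-17975)) = 2/(-5 - 1/17975) = 2/(-89876/17975) = 2*(-17975/89876) = -17975/44938 ≈ -0.40000)
(-42966 - 36435)*(E(172) + C) = (-42966 - 36435)*(172 - 17975/44938) = -79401*7711361/44938 = -612289774761/44938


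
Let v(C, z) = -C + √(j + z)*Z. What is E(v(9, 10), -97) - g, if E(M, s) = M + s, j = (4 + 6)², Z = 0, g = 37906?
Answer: -38012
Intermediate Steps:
j = 100 (j = 10² = 100)
v(C, z) = -C (v(C, z) = -C + √(100 + z)*0 = -C + 0 = -C)
E(v(9, 10), -97) - g = (-1*9 - 97) - 1*37906 = (-9 - 97) - 37906 = -106 - 37906 = -38012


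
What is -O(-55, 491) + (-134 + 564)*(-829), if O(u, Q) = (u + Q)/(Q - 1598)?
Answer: -394611854/1107 ≈ -3.5647e+5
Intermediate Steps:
O(u, Q) = (Q + u)/(-1598 + Q)
-O(-55, 491) + (-134 + 564)*(-829) = -(491 - 55)/(-1598 + 491) + (-134 + 564)*(-829) = -436/(-1107) + 430*(-829) = -(-1)*436/1107 - 356470 = -1*(-436/1107) - 356470 = 436/1107 - 356470 = -394611854/1107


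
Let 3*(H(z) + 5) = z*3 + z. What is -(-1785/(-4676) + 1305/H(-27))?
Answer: 861285/27388 ≈ 31.448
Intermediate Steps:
H(z) = -5 + 4*z/3 (H(z) = -5 + (z*3 + z)/3 = -5 + (3*z + z)/3 = -5 + (4*z)/3 = -5 + 4*z/3)
-(-1785/(-4676) + 1305/H(-27)) = -(-1785/(-4676) + 1305/(-5 + (4/3)*(-27))) = -(-1785*(-1/4676) + 1305/(-5 - 36)) = -(255/668 + 1305/(-41)) = -(255/668 + 1305*(-1/41)) = -(255/668 - 1305/41) = -1*(-861285/27388) = 861285/27388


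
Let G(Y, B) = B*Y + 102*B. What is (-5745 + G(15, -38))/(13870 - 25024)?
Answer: 3397/3718 ≈ 0.91366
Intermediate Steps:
G(Y, B) = 102*B + B*Y
(-5745 + G(15, -38))/(13870 - 25024) = (-5745 - 38*(102 + 15))/(13870 - 25024) = (-5745 - 38*117)/(-11154) = (-5745 - 4446)*(-1/11154) = -10191*(-1/11154) = 3397/3718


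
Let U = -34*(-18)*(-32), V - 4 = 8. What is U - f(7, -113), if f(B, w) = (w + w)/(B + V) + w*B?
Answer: -356841/19 ≈ -18781.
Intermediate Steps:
V = 12 (V = 4 + 8 = 12)
f(B, w) = B*w + 2*w/(12 + B) (f(B, w) = (w + w)/(B + 12) + w*B = (2*w)/(12 + B) + B*w = 2*w/(12 + B) + B*w = B*w + 2*w/(12 + B))
U = -19584 (U = 612*(-32) = -19584)
U - f(7, -113) = -19584 - (-113)*(2 + 7² + 12*7)/(12 + 7) = -19584 - (-113)*(2 + 49 + 84)/19 = -19584 - (-113)*135/19 = -19584 - 1*(-15255/19) = -19584 + 15255/19 = -356841/19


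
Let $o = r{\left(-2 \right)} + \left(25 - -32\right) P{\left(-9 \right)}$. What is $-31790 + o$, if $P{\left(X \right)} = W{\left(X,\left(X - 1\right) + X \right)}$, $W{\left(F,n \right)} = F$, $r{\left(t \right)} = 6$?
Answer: $-32297$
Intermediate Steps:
$P{\left(X \right)} = X$
$o = -507$ ($o = 6 + \left(25 - -32\right) \left(-9\right) = 6 + \left(25 + 32\right) \left(-9\right) = 6 + 57 \left(-9\right) = 6 - 513 = -507$)
$-31790 + o = -31790 - 507 = -32297$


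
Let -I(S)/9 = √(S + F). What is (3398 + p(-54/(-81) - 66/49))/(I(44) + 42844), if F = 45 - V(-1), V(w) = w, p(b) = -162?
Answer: 69321592/917800523 + 43686*√10/917800523 ≈ 0.075681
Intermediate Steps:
F = 46 (F = 45 - 1*(-1) = 45 + 1 = 46)
I(S) = -9*√(46 + S) (I(S) = -9*√(S + 46) = -9*√(46 + S))
(3398 + p(-54/(-81) - 66/49))/(I(44) + 42844) = (3398 - 162)/(-9*√(46 + 44) + 42844) = 3236/(-27*√10 + 42844) = 3236/(42844 - 27*√10)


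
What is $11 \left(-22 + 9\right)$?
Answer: $-143$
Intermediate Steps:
$11 \left(-22 + 9\right) = 11 \left(-13\right) = -143$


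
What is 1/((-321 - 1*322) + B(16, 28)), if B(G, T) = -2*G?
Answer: -1/675 ≈ -0.0014815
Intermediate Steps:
1/((-321 - 1*322) + B(16, 28)) = 1/((-321 - 1*322) - 2*16) = 1/((-321 - 322) - 32) = 1/(-643 - 32) = 1/(-675) = -1/675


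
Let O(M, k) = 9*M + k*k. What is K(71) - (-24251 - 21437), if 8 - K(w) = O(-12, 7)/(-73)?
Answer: 3335749/73 ≈ 45695.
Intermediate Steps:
O(M, k) = k² + 9*M (O(M, k) = 9*M + k² = k² + 9*M)
K(w) = 525/73 (K(w) = 8 - (7² + 9*(-12))/(-73) = 8 - (49 - 108)*(-1)/73 = 8 - (-59)*(-1)/73 = 8 - 1*59/73 = 8 - 59/73 = 525/73)
K(71) - (-24251 - 21437) = 525/73 - (-24251 - 21437) = 525/73 - 1*(-45688) = 525/73 + 45688 = 3335749/73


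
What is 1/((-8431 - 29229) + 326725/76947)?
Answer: -76947/2897497295 ≈ -2.6556e-5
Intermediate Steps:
1/((-8431 - 29229) + 326725/76947) = 1/(-37660 + 326725*(1/76947)) = 1/(-37660 + 326725/76947) = 1/(-2897497295/76947) = -76947/2897497295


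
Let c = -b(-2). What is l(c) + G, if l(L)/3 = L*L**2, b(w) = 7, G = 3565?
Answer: 2536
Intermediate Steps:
c = -7 (c = -1*7 = -7)
l(L) = 3*L**3 (l(L) = 3*(L*L**2) = 3*L**3)
l(c) + G = 3*(-7)**3 + 3565 = 3*(-343) + 3565 = -1029 + 3565 = 2536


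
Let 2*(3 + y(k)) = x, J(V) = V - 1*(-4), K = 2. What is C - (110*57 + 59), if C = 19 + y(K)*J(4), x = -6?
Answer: -6358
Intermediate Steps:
J(V) = 4 + V (J(V) = V + 4 = 4 + V)
y(k) = -6 (y(k) = -3 + (1/2)*(-6) = -3 - 3 = -6)
C = -29 (C = 19 - 6*(4 + 4) = 19 - 6*8 = 19 - 48 = -29)
C - (110*57 + 59) = -29 - (110*57 + 59) = -29 - (6270 + 59) = -29 - 1*6329 = -29 - 6329 = -6358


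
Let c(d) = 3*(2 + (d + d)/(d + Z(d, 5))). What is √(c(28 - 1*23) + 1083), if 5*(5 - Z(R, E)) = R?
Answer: √9831/3 ≈ 33.050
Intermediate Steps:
Z(R, E) = 5 - R/5
c(d) = 6 + 6*d/(5 + 4*d/5) (c(d) = 3*(2 + (d + d)/(d + (5 - d/5))) = 3*(2 + (2*d)/(5 + 4*d/5)) = 3*(2 + 2*d/(5 + 4*d/5)) = 6 + 6*d/(5 + 4*d/5))
√(c(28 - 1*23) + 1083) = √(6*(25 + 9*(28 - 1*23))/(25 + 4*(28 - 1*23)) + 1083) = √(6*(25 + 9*(28 - 23))/(25 + 4*(28 - 23)) + 1083) = √(6*(25 + 9*5)/(25 + 4*5) + 1083) = √(6*(25 + 45)/(25 + 20) + 1083) = √(6*70/45 + 1083) = √(6*(1/45)*70 + 1083) = √(28/3 + 1083) = √(3277/3) = √9831/3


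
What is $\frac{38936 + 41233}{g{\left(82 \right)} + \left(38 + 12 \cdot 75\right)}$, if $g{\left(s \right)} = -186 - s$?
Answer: $\frac{80169}{670} \approx 119.66$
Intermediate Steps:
$\frac{38936 + 41233}{g{\left(82 \right)} + \left(38 + 12 \cdot 75\right)} = \frac{38936 + 41233}{\left(-186 - 82\right) + \left(38 + 12 \cdot 75\right)} = \frac{80169}{\left(-186 - 82\right) + \left(38 + 900\right)} = \frac{80169}{-268 + 938} = \frac{80169}{670}$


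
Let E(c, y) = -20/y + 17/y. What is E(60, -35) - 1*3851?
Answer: -134782/35 ≈ -3850.9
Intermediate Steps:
E(c, y) = -3/y
E(60, -35) - 1*3851 = -3/(-35) - 1*3851 = -3*(-1/35) - 3851 = 3/35 - 3851 = -134782/35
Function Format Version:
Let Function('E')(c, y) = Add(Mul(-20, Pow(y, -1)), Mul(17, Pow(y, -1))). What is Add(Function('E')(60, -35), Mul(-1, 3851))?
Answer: Rational(-134782, 35) ≈ -3850.9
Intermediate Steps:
Function('E')(c, y) = Mul(-3, Pow(y, -1))
Add(Function('E')(60, -35), Mul(-1, 3851)) = Add(Mul(-3, Pow(-35, -1)), Mul(-1, 3851)) = Add(Mul(-3, Rational(-1, 35)), -3851) = Add(Rational(3, 35), -3851) = Rational(-134782, 35)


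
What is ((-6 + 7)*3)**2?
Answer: 9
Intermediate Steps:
((-6 + 7)*3)**2 = (1*3)**2 = 3**2 = 9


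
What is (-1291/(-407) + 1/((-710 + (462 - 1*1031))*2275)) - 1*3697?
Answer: -4374445648707/1184258075 ≈ -3693.8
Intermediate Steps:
(-1291/(-407) + 1/((-710 + (462 - 1*1031))*2275)) - 1*3697 = (-1291*(-1/407) + (1/2275)/(-710 + (462 - 1031))) - 3697 = (1291/407 + (1/2275)/(-710 - 569)) - 3697 = (1291/407 + (1/2275)/(-1279)) - 3697 = (1291/407 - 1/1279*1/2275) - 3697 = (1291/407 - 1/2909725) - 3697 = 3756454568/1184258075 - 3697 = -4374445648707/1184258075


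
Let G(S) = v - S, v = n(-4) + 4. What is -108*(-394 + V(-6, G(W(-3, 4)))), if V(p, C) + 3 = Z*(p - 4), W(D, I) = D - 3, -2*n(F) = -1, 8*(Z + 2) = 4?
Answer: 41256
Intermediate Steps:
Z = -3/2 (Z = -2 + (1/8)*4 = -2 + 1/2 = -3/2 ≈ -1.5000)
n(F) = 1/2 (n(F) = -1/2*(-1) = 1/2)
W(D, I) = -3 + D
v = 9/2 (v = 1/2 + 4 = 9/2 ≈ 4.5000)
G(S) = 9/2 - S
V(p, C) = 3 - 3*p/2 (V(p, C) = -3 - 3*(p - 4)/2 = -3 - 3*(-4 + p)/2 = -3 + (6 - 3*p/2) = 3 - 3*p/2)
-108*(-394 + V(-6, G(W(-3, 4)))) = -108*(-394 + (3 - 3/2*(-6))) = -108*(-394 + (3 + 9)) = -108*(-394 + 12) = -108*(-382) = 41256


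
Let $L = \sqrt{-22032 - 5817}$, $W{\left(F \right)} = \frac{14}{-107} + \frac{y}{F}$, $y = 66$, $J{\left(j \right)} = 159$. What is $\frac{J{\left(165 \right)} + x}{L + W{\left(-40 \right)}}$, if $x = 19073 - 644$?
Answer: $- \frac{151595177520}{127551804121} - \frac{85125604800 i \sqrt{27849}}{127551804121} \approx -1.1885 - 111.37 i$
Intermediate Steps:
$W{\left(F \right)} = - \frac{14}{107} + \frac{66}{F}$ ($W{\left(F \right)} = \frac{14}{-107} + \frac{66}{F} = 14 \left(- \frac{1}{107}\right) + \frac{66}{F} = - \frac{14}{107} + \frac{66}{F}$)
$L = i \sqrt{27849}$ ($L = \sqrt{-27849} = i \sqrt{27849} \approx 166.88 i$)
$x = 18429$ ($x = 19073 - 644 = 18429$)
$\frac{J{\left(165 \right)} + x}{L + W{\left(-40 \right)}} = \frac{159 + 18429}{i \sqrt{27849} + \left(- \frac{14}{107} + \frac{66}{-40}\right)} = \frac{18588}{i \sqrt{27849} + \left(- \frac{14}{107} + 66 \left(- \frac{1}{40}\right)\right)} = \frac{18588}{i \sqrt{27849} - \frac{3811}{2140}} = \frac{18588}{- \frac{3811}{2140} + i \sqrt{27849}}$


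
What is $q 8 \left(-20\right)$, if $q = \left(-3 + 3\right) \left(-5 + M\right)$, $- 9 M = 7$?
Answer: $0$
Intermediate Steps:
$M = - \frac{7}{9}$ ($M = \left(- \frac{1}{9}\right) 7 = - \frac{7}{9} \approx -0.77778$)
$q = 0$ ($q = \left(-3 + 3\right) \left(-5 - \frac{7}{9}\right) = 0 \left(- \frac{52}{9}\right) = 0$)
$q 8 \left(-20\right) = 0 \cdot 8 \left(-20\right) = 0 \left(-20\right) = 0$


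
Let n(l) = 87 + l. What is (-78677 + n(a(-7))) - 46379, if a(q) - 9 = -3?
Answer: -124963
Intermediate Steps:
a(q) = 6 (a(q) = 9 - 3 = 6)
(-78677 + n(a(-7))) - 46379 = (-78677 + (87 + 6)) - 46379 = (-78677 + 93) - 46379 = -78584 - 46379 = -124963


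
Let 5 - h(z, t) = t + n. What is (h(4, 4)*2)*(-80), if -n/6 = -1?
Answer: 800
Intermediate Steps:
n = 6 (n = -6*(-1) = 6)
h(z, t) = -1 - t (h(z, t) = 5 - (t + 6) = 5 - (6 + t) = 5 + (-6 - t) = -1 - t)
(h(4, 4)*2)*(-80) = ((-1 - 1*4)*2)*(-80) = ((-1 - 4)*2)*(-80) = -5*2*(-80) = -10*(-80) = 800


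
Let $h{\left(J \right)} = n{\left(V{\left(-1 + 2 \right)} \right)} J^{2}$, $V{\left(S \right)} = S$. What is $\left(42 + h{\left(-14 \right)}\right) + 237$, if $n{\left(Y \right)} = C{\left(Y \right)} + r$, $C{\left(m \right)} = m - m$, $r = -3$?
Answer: $-309$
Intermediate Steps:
$C{\left(m \right)} = 0$
$n{\left(Y \right)} = -3$ ($n{\left(Y \right)} = 0 - 3 = -3$)
$h{\left(J \right)} = - 3 J^{2}$
$\left(42 + h{\left(-14 \right)}\right) + 237 = \left(42 - 3 \left(-14\right)^{2}\right) + 237 = \left(42 - 588\right) + 237 = -546 + 237 = -309$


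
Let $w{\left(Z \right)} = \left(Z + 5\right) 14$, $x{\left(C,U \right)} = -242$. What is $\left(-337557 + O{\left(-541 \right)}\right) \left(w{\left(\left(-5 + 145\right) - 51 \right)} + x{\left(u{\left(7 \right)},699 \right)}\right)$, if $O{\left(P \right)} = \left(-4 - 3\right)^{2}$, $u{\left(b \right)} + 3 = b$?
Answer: $-362483592$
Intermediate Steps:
$u{\left(b \right)} = -3 + b$
$O{\left(P \right)} = 49$ ($O{\left(P \right)} = \left(-7\right)^{2} = 49$)
$w{\left(Z \right)} = 70 + 14 Z$ ($w{\left(Z \right)} = \left(5 + Z\right) 14 = 70 + 14 Z$)
$\left(-337557 + O{\left(-541 \right)}\right) \left(w{\left(\left(-5 + 145\right) - 51 \right)} + x{\left(u{\left(7 \right)},699 \right)}\right) = \left(-337557 + 49\right) \left(\left(70 + 14 \left(\left(-5 + 145\right) - 51\right)\right) - 242\right) = - 337508 \left(\left(70 + 14 \left(140 - 51\right)\right) - 242\right) = - 337508 \left(\left(70 + 14 \cdot 89\right) - 242\right) = - 337508 \left(\left(70 + 1246\right) - 242\right) = - 337508 \left(1316 - 242\right) = \left(-337508\right) 1074 = -362483592$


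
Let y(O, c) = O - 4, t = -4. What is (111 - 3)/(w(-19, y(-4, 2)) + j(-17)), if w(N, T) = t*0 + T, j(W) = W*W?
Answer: 108/281 ≈ 0.38434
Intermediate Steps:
j(W) = W²
y(O, c) = -4 + O
w(N, T) = T (w(N, T) = -4*0 + T = 0 + T = T)
(111 - 3)/(w(-19, y(-4, 2)) + j(-17)) = (111 - 3)/((-4 - 4) + (-17)²) = 108/(-8 + 289) = 108/281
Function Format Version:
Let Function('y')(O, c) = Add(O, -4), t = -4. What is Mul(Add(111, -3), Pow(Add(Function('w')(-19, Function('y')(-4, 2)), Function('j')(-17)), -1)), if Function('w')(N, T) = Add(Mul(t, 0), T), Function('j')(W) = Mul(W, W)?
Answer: Rational(108, 281) ≈ 0.38434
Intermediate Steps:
Function('j')(W) = Pow(W, 2)
Function('y')(O, c) = Add(-4, O)
Function('w')(N, T) = T (Function('w')(N, T) = Add(Mul(-4, 0), T) = Add(0, T) = T)
Mul(Add(111, -3), Pow(Add(Function('w')(-19, Function('y')(-4, 2)), Function('j')(-17)), -1)) = Mul(Add(111, -3), Pow(Add(Add(-4, -4), Pow(-17, 2)), -1)) = Mul(108, Pow(Add(-8, 289), -1)) = Mul(108, Pow(281, -1)) = Mul(108, Rational(1, 281)) = Rational(108, 281)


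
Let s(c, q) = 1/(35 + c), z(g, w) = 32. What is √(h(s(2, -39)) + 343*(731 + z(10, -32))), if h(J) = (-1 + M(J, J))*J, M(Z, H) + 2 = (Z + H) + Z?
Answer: √358279513/37 ≈ 511.58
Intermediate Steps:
M(Z, H) = -2 + H + 2*Z (M(Z, H) = -2 + ((Z + H) + Z) = -2 + ((H + Z) + Z) = -2 + (H + 2*Z) = -2 + H + 2*Z)
h(J) = J*(-3 + 3*J) (h(J) = (-1 + (-2 + J + 2*J))*J = (-1 + (-2 + 3*J))*J = (-3 + 3*J)*J = J*(-3 + 3*J))
√(h(s(2, -39)) + 343*(731 + z(10, -32))) = √(3*(-1 + 1/(35 + 2))/(35 + 2) + 343*(731 + 32)) = √(3*(-1 + 1/37)/37 + 343*763) = √(3*(1/37)*(-1 + 1/37) + 261709) = √(3*(1/37)*(-36/37) + 261709) = √(-108/1369 + 261709) = √(358279513/1369) = √358279513/37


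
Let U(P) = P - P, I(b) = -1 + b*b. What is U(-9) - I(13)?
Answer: -168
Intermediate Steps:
I(b) = -1 + b²
U(P) = 0
U(-9) - I(13) = 0 - (-1 + 13²) = 0 - (-1 + 169) = 0 - 1*168 = 0 - 168 = -168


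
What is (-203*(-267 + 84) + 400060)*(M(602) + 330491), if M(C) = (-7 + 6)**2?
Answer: 144494076828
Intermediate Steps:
M(C) = 1 (M(C) = (-1)**2 = 1)
(-203*(-267 + 84) + 400060)*(M(602) + 330491) = (-203*(-267 + 84) + 400060)*(1 + 330491) = (-203*(-183) + 400060)*330492 = (37149 + 400060)*330492 = 437209*330492 = 144494076828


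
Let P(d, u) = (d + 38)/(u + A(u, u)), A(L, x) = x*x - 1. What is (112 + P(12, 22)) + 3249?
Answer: 339471/101 ≈ 3361.1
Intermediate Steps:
A(L, x) = -1 + x**2 (A(L, x) = x**2 - 1 = -1 + x**2)
P(d, u) = (38 + d)/(-1 + u + u**2) (P(d, u) = (d + 38)/(u + (-1 + u**2)) = (38 + d)/(-1 + u + u**2))
(112 + P(12, 22)) + 3249 = (112 + (38 + 12)/(-1 + 22 + 22**2)) + 3249 = (112 + 50/(-1 + 22 + 484)) + 3249 = (112 + 50/505) + 3249 = (112 + (1/505)*50) + 3249 = (112 + 10/101) + 3249 = 11322/101 + 3249 = 339471/101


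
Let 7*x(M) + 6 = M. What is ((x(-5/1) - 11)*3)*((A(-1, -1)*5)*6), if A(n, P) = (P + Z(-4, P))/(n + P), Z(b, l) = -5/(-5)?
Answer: 0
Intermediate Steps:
Z(b, l) = 1 (Z(b, l) = -5*(-⅕) = 1)
x(M) = -6/7 + M/7
A(n, P) = (1 + P)/(P + n) (A(n, P) = (P + 1)/(n + P) = (1 + P)/(P + n))
((x(-5/1) - 11)*3)*((A(-1, -1)*5)*6) = (((-6/7 + (-5/1)/7) - 11)*3)*((((1 - 1)/(-1 - 1))*5)*6) = (((-6/7 + (-5*1)/7) - 11)*3)*(((0/(-2))*5)*6) = (((-6/7 + (⅐)*(-5)) - 11)*3)*((-½*0*5)*6) = (((-6/7 - 5/7) - 11)*3)*((0*5)*6) = ((-11/7 - 11)*3)*(0*6) = -88/7*3*0 = -264/7*0 = 0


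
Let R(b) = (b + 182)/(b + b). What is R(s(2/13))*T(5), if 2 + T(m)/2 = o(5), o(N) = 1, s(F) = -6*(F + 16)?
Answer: 79/90 ≈ 0.87778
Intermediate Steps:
s(F) = -96 - 6*F (s(F) = -6*(16 + F) = -96 - 6*F)
R(b) = (182 + b)/(2*b) (R(b) = (182 + b)/((2*b)) = (182 + b)*(1/(2*b)) = (182 + b)/(2*b))
T(m) = -2 (T(m) = -4 + 2*1 = -4 + 2 = -2)
R(s(2/13))*T(5) = ((182 + (-96 - 12/13))/(2*(-96 - 12/13)))*(-2) = ((182 - 1260/13)/(2*(-1260/13)))*(-2) = ((1/2)*(-13/1260)*(1106/13))*(-2) = -79/180*(-2) = 79/90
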